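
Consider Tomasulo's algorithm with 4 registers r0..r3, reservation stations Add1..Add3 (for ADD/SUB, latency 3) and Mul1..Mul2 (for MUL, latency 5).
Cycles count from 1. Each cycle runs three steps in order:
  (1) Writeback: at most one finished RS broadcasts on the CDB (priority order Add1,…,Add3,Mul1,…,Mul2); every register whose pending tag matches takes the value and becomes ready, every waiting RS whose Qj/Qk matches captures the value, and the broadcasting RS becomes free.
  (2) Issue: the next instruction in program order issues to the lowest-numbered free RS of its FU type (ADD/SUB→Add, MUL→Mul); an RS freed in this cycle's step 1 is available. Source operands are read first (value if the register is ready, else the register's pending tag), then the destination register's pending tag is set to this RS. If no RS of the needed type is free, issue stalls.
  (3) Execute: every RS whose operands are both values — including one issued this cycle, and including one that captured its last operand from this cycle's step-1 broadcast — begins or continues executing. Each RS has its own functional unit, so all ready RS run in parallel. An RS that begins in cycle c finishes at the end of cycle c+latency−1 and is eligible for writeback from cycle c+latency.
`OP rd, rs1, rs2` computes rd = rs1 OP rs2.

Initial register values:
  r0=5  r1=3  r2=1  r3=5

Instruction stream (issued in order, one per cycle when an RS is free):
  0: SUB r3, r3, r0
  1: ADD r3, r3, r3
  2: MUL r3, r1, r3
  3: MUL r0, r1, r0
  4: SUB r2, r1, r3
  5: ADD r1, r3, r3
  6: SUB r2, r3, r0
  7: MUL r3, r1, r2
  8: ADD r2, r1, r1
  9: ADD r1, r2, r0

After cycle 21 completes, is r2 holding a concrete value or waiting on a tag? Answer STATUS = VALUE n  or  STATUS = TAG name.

STATUS = VALUE 0

cycle 1: issue SUB r3<-Add1 // r0:5,r1:3,r2:1,r3:Add1
cycle 2: issue ADD r3<-Add2 // r0:5,r1:3,r2:1,r3:Add2
cycle 3: issue MUL r3<-Mul1 // r0:5,r1:3,r2:1,r3:Mul1
cycle 4: CDB Add1=0; issue MUL r0<-Mul2 // r0:Mul2,r1:3,r2:1,r3:Mul1
cycle 5: issue SUB r2<-Add1 // r0:Mul2,r1:3,r2:Add1,r3:Mul1
cycle 6: issue ADD r1<-Add3 // r0:Mul2,r1:Add3,r2:Add1,r3:Mul1
cycle 7: CDB Add2=0; issue SUB r2<-Add2 // r0:Mul2,r1:Add3,r2:Add2,r3:Mul1
cycle 8: stall // r0:Mul2,r1:Add3,r2:Add2,r3:Mul1
cycle 9: CDB Mul2=15; issue MUL r3<-Mul2 // r0:15,r1:Add3,r2:Add2,r3:Mul2
cycle 10: stall // r0:15,r1:Add3,r2:Add2,r3:Mul2
cycle 11: stall // r0:15,r1:Add3,r2:Add2,r3:Mul2
cycle 12: CDB Mul1=0; stall // r0:15,r1:Add3,r2:Add2,r3:Mul2
cycle 13: stall // r0:15,r1:Add3,r2:Add2,r3:Mul2
cycle 14: stall // r0:15,r1:Add3,r2:Add2,r3:Mul2
cycle 15: CDB Add1=3; issue ADD r2<-Add1 // r0:15,r1:Add3,r2:Add1,r3:Mul2
cycle 16: CDB Add2=-15; issue ADD r1<-Add2 // r0:15,r1:Add2,r2:Add1,r3:Mul2
cycle 17: CDB Add3=0 // r0:15,r1:Add2,r2:Add1,r3:Mul2
cycle 18: - // r0:15,r1:Add2,r2:Add1,r3:Mul2
cycle 19: - // r0:15,r1:Add2,r2:Add1,r3:Mul2
cycle 20: CDB Add1=0 // r0:15,r1:Add2,r2:0,r3:Mul2
cycle 21: - // r0:15,r1:Add2,r2:0,r3:Mul2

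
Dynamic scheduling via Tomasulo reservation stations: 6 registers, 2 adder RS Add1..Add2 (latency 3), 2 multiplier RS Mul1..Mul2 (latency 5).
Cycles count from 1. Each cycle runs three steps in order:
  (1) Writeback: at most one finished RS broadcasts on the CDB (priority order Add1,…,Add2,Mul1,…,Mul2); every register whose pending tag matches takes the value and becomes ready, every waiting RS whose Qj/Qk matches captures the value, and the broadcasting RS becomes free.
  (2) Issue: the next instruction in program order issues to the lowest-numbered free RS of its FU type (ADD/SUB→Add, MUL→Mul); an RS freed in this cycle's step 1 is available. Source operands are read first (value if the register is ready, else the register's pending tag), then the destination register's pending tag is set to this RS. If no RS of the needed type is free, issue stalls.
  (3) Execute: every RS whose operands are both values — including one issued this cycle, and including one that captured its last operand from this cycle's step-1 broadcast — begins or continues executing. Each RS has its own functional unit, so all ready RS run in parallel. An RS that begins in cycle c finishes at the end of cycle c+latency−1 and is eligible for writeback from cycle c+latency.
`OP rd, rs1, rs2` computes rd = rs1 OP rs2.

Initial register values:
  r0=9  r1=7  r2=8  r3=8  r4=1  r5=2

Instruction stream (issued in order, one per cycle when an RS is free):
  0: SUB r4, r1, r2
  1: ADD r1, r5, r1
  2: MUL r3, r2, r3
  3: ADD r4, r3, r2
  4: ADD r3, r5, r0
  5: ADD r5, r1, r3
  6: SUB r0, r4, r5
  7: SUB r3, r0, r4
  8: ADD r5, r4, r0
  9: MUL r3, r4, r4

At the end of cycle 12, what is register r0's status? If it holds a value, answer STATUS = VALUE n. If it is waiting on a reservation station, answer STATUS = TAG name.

STATUS = TAG Add2

c1: issue SUB r4<-Add1 | r0:9,r1:7,r2:8,r3:8,r4:Add1,r5:2
c2: issue ADD r1<-Add2 | r0:9,r1:Add2,r2:8,r3:8,r4:Add1,r5:2
c3: issue MUL r3<-Mul1 | r0:9,r1:Add2,r2:8,r3:Mul1,r4:Add1,r5:2
c4: CDB Add1=-1; issue ADD r4<-Add1 | r0:9,r1:Add2,r2:8,r3:Mul1,r4:Add1,r5:2
c5: CDB Add2=9; issue ADD r3<-Add2 | r0:9,r1:9,r2:8,r3:Add2,r4:Add1,r5:2
c6: stall | r0:9,r1:9,r2:8,r3:Add2,r4:Add1,r5:2
c7: stall | r0:9,r1:9,r2:8,r3:Add2,r4:Add1,r5:2
c8: CDB Add2=11; issue ADD r5<-Add2 | r0:9,r1:9,r2:8,r3:11,r4:Add1,r5:Add2
c9: CDB Mul1=64; stall | r0:9,r1:9,r2:8,r3:11,r4:Add1,r5:Add2
c10: stall | r0:9,r1:9,r2:8,r3:11,r4:Add1,r5:Add2
c11: CDB Add2=20; issue SUB r0<-Add2 | r0:Add2,r1:9,r2:8,r3:11,r4:Add1,r5:20
c12: CDB Add1=72; issue SUB r3<-Add1 | r0:Add2,r1:9,r2:8,r3:Add1,r4:72,r5:20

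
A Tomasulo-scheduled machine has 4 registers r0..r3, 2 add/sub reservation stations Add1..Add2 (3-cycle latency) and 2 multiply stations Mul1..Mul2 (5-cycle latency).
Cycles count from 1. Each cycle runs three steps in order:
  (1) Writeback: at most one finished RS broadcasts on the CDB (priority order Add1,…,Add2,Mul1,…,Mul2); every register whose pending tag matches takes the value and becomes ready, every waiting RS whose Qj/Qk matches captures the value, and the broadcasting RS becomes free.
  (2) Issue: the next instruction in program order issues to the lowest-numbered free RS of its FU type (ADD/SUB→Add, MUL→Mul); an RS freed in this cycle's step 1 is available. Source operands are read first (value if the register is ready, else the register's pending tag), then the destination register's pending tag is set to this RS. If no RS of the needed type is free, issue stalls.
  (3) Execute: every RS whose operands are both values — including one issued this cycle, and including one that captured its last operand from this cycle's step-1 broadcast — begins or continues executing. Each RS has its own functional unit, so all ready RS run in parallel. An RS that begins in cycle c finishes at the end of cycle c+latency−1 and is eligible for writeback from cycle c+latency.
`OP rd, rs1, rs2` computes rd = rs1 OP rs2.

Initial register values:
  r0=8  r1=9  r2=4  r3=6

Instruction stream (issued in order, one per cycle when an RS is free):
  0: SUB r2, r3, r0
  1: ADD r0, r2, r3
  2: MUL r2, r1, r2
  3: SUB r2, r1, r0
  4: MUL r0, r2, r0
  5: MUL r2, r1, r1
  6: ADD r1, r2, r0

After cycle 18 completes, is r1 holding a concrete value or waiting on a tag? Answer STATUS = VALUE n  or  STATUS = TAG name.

STATUS = VALUE 101

c1: issue SUB r2<-Add1 | r0:8,r1:9,r2:Add1,r3:6
c2: issue ADD r0<-Add2 | r0:Add2,r1:9,r2:Add1,r3:6
c3: issue MUL r2<-Mul1 | r0:Add2,r1:9,r2:Mul1,r3:6
c4: CDB Add1=-2; issue SUB r2<-Add1 | r0:Add2,r1:9,r2:Add1,r3:6
c5: issue MUL r0<-Mul2 | r0:Mul2,r1:9,r2:Add1,r3:6
c6: stall | r0:Mul2,r1:9,r2:Add1,r3:6
c7: CDB Add2=4; stall | r0:Mul2,r1:9,r2:Add1,r3:6
c8: stall | r0:Mul2,r1:9,r2:Add1,r3:6
c9: CDB Mul1=-18; issue MUL r2<-Mul1 | r0:Mul2,r1:9,r2:Mul1,r3:6
c10: CDB Add1=5; issue ADD r1<-Add1 | r0:Mul2,r1:Add1,r2:Mul1,r3:6
c11: - | r0:Mul2,r1:Add1,r2:Mul1,r3:6
c12: - | r0:Mul2,r1:Add1,r2:Mul1,r3:6
c13: - | r0:Mul2,r1:Add1,r2:Mul1,r3:6
c14: CDB Mul1=81 | r0:Mul2,r1:Add1,r2:81,r3:6
c15: CDB Mul2=20 | r0:20,r1:Add1,r2:81,r3:6
c16: - | r0:20,r1:Add1,r2:81,r3:6
c17: - | r0:20,r1:Add1,r2:81,r3:6
c18: CDB Add1=101 | r0:20,r1:101,r2:81,r3:6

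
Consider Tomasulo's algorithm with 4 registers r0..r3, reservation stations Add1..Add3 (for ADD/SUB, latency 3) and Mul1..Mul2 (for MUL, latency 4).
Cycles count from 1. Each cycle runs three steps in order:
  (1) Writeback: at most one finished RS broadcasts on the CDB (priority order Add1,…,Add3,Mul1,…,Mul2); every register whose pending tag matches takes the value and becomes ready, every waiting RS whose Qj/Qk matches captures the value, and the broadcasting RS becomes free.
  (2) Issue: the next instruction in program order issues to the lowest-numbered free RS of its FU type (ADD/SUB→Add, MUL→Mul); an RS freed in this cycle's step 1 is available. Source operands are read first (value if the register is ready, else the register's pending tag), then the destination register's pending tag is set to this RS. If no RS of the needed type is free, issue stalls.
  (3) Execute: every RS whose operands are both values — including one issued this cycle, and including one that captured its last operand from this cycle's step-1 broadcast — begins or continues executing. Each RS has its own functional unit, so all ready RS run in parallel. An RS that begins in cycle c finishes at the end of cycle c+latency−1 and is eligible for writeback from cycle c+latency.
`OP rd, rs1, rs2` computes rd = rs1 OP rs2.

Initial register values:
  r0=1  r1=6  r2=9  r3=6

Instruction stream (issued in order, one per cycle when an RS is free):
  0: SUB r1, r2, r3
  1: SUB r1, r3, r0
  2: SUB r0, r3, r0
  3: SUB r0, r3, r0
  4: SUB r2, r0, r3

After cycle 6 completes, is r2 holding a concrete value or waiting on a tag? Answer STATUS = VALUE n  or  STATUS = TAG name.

STATUS = TAG Add2

cycle 1: issue SUB r1<-Add1 // r0:1,r1:Add1,r2:9,r3:6
cycle 2: issue SUB r1<-Add2 // r0:1,r1:Add2,r2:9,r3:6
cycle 3: issue SUB r0<-Add3 // r0:Add3,r1:Add2,r2:9,r3:6
cycle 4: CDB Add1=3; issue SUB r0<-Add1 // r0:Add1,r1:Add2,r2:9,r3:6
cycle 5: CDB Add2=5; issue SUB r2<-Add2 // r0:Add1,r1:5,r2:Add2,r3:6
cycle 6: CDB Add3=5 // r0:Add1,r1:5,r2:Add2,r3:6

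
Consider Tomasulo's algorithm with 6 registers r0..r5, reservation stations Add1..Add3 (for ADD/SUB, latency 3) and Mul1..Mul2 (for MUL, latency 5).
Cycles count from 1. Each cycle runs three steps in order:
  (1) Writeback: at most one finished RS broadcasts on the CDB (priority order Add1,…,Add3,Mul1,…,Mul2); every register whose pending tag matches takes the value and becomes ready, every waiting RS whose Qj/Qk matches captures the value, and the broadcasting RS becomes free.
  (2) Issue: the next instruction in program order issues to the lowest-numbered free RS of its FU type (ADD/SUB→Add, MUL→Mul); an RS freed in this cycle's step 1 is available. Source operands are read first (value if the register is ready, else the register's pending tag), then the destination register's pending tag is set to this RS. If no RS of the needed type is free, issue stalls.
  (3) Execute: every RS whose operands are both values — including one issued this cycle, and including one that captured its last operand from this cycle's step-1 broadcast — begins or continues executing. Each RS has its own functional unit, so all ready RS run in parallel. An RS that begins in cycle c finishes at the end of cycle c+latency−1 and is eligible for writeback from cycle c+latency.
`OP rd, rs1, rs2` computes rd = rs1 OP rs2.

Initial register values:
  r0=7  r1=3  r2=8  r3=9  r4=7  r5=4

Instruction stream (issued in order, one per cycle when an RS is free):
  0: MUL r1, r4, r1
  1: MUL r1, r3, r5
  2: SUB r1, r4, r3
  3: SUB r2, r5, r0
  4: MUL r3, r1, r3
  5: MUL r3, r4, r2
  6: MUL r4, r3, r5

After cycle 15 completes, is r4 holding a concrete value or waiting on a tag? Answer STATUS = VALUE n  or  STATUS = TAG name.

c1: issue MUL r1<-Mul1 | r0:7,r1:Mul1,r2:8,r3:9,r4:7,r5:4
c2: issue MUL r1<-Mul2 | r0:7,r1:Mul2,r2:8,r3:9,r4:7,r5:4
c3: issue SUB r1<-Add1 | r0:7,r1:Add1,r2:8,r3:9,r4:7,r5:4
c4: issue SUB r2<-Add2 | r0:7,r1:Add1,r2:Add2,r3:9,r4:7,r5:4
c5: stall | r0:7,r1:Add1,r2:Add2,r3:9,r4:7,r5:4
c6: CDB Add1=-2; stall | r0:7,r1:-2,r2:Add2,r3:9,r4:7,r5:4
c7: CDB Add2=-3; stall | r0:7,r1:-2,r2:-3,r3:9,r4:7,r5:4
c8: CDB Mul1=21; issue MUL r3<-Mul1 | r0:7,r1:-2,r2:-3,r3:Mul1,r4:7,r5:4
c9: CDB Mul2=36; issue MUL r3<-Mul2 | r0:7,r1:-2,r2:-3,r3:Mul2,r4:7,r5:4
c10: stall | r0:7,r1:-2,r2:-3,r3:Mul2,r4:7,r5:4
c11: stall | r0:7,r1:-2,r2:-3,r3:Mul2,r4:7,r5:4
c12: stall | r0:7,r1:-2,r2:-3,r3:Mul2,r4:7,r5:4
c13: CDB Mul1=-18; issue MUL r4<-Mul1 | r0:7,r1:-2,r2:-3,r3:Mul2,r4:Mul1,r5:4
c14: CDB Mul2=-21 | r0:7,r1:-2,r2:-3,r3:-21,r4:Mul1,r5:4
c15: - | r0:7,r1:-2,r2:-3,r3:-21,r4:Mul1,r5:4

STATUS = TAG Mul1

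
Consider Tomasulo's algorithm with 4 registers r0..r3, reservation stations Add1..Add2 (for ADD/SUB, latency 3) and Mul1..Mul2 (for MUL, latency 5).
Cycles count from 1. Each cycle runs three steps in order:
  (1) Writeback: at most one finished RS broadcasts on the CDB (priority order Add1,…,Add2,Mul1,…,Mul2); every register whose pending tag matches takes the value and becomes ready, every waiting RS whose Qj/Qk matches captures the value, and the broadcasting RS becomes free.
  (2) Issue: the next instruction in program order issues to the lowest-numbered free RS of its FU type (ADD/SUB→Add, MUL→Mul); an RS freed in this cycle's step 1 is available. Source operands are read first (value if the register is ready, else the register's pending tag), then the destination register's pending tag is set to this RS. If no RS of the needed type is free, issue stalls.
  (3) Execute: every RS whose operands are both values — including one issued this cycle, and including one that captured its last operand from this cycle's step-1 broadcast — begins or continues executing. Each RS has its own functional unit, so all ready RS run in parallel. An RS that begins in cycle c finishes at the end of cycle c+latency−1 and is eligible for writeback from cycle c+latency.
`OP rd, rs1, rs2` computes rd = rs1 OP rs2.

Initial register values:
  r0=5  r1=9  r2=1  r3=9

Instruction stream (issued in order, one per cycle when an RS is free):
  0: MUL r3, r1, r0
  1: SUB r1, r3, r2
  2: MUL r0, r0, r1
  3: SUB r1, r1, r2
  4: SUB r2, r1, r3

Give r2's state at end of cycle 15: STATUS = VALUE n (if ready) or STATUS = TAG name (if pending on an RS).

cycle 1: issue MUL r3<-Mul1 // r0:5,r1:9,r2:1,r3:Mul1
cycle 2: issue SUB r1<-Add1 // r0:5,r1:Add1,r2:1,r3:Mul1
cycle 3: issue MUL r0<-Mul2 // r0:Mul2,r1:Add1,r2:1,r3:Mul1
cycle 4: issue SUB r1<-Add2 // r0:Mul2,r1:Add2,r2:1,r3:Mul1
cycle 5: stall // r0:Mul2,r1:Add2,r2:1,r3:Mul1
cycle 6: CDB Mul1=45; stall // r0:Mul2,r1:Add2,r2:1,r3:45
cycle 7: stall // r0:Mul2,r1:Add2,r2:1,r3:45
cycle 8: stall // r0:Mul2,r1:Add2,r2:1,r3:45
cycle 9: CDB Add1=44; issue SUB r2<-Add1 // r0:Mul2,r1:Add2,r2:Add1,r3:45
cycle 10: - // r0:Mul2,r1:Add2,r2:Add1,r3:45
cycle 11: - // r0:Mul2,r1:Add2,r2:Add1,r3:45
cycle 12: CDB Add2=43 // r0:Mul2,r1:43,r2:Add1,r3:45
cycle 13: - // r0:Mul2,r1:43,r2:Add1,r3:45
cycle 14: CDB Mul2=220 // r0:220,r1:43,r2:Add1,r3:45
cycle 15: CDB Add1=-2 // r0:220,r1:43,r2:-2,r3:45

STATUS = VALUE -2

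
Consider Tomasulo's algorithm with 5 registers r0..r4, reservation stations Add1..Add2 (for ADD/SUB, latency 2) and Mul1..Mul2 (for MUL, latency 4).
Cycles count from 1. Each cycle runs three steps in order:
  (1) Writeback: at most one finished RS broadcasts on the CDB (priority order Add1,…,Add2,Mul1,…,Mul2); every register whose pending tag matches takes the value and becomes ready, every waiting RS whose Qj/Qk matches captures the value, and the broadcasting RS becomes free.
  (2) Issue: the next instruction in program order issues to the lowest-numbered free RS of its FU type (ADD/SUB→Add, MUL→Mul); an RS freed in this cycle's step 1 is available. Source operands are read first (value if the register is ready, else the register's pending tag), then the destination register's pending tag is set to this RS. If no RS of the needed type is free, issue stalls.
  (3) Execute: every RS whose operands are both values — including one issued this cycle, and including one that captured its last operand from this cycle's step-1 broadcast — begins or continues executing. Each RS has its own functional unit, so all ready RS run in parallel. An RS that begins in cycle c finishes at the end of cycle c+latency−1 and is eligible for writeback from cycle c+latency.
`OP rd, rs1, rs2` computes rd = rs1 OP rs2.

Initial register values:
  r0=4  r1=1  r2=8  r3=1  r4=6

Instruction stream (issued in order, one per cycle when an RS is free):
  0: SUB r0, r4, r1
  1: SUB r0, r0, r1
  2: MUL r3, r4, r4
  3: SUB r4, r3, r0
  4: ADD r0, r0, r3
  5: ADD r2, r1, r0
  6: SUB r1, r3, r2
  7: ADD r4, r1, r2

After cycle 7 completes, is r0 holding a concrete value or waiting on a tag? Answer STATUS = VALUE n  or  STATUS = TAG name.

cycle 1: issue SUB r0<-Add1 // r0:Add1,r1:1,r2:8,r3:1,r4:6
cycle 2: issue SUB r0<-Add2 // r0:Add2,r1:1,r2:8,r3:1,r4:6
cycle 3: CDB Add1=5; issue MUL r3<-Mul1 // r0:Add2,r1:1,r2:8,r3:Mul1,r4:6
cycle 4: issue SUB r4<-Add1 // r0:Add2,r1:1,r2:8,r3:Mul1,r4:Add1
cycle 5: CDB Add2=4; issue ADD r0<-Add2 // r0:Add2,r1:1,r2:8,r3:Mul1,r4:Add1
cycle 6: stall // r0:Add2,r1:1,r2:8,r3:Mul1,r4:Add1
cycle 7: CDB Mul1=36; stall // r0:Add2,r1:1,r2:8,r3:36,r4:Add1

STATUS = TAG Add2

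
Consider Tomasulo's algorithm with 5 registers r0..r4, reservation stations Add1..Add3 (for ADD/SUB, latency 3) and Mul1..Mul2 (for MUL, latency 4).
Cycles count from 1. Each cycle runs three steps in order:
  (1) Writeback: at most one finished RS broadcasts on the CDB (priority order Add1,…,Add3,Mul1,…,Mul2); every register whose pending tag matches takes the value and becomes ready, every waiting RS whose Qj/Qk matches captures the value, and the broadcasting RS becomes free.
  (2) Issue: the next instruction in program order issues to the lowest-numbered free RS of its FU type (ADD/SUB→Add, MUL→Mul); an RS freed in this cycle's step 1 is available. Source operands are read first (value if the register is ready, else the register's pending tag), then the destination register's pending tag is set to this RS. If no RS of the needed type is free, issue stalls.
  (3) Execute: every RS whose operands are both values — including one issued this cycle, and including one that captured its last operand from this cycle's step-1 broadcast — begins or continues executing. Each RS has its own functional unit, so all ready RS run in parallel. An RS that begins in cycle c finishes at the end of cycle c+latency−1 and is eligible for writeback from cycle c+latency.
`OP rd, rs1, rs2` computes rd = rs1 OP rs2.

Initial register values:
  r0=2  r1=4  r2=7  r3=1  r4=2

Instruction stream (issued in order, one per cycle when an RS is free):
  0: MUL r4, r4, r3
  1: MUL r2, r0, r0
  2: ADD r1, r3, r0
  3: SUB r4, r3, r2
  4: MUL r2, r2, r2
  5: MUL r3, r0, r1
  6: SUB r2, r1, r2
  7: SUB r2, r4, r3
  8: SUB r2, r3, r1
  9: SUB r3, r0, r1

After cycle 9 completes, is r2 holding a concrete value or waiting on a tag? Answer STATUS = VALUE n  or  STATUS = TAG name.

STATUS = TAG Add3

c1: issue MUL r4<-Mul1 | r0:2,r1:4,r2:7,r3:1,r4:Mul1
c2: issue MUL r2<-Mul2 | r0:2,r1:4,r2:Mul2,r3:1,r4:Mul1
c3: issue ADD r1<-Add1 | r0:2,r1:Add1,r2:Mul2,r3:1,r4:Mul1
c4: issue SUB r4<-Add2 | r0:2,r1:Add1,r2:Mul2,r3:1,r4:Add2
c5: CDB Mul1=2; issue MUL r2<-Mul1 | r0:2,r1:Add1,r2:Mul1,r3:1,r4:Add2
c6: CDB Add1=3; stall | r0:2,r1:3,r2:Mul1,r3:1,r4:Add2
c7: CDB Mul2=4; issue MUL r3<-Mul2 | r0:2,r1:3,r2:Mul1,r3:Mul2,r4:Add2
c8: issue SUB r2<-Add1 | r0:2,r1:3,r2:Add1,r3:Mul2,r4:Add2
c9: issue SUB r2<-Add3 | r0:2,r1:3,r2:Add3,r3:Mul2,r4:Add2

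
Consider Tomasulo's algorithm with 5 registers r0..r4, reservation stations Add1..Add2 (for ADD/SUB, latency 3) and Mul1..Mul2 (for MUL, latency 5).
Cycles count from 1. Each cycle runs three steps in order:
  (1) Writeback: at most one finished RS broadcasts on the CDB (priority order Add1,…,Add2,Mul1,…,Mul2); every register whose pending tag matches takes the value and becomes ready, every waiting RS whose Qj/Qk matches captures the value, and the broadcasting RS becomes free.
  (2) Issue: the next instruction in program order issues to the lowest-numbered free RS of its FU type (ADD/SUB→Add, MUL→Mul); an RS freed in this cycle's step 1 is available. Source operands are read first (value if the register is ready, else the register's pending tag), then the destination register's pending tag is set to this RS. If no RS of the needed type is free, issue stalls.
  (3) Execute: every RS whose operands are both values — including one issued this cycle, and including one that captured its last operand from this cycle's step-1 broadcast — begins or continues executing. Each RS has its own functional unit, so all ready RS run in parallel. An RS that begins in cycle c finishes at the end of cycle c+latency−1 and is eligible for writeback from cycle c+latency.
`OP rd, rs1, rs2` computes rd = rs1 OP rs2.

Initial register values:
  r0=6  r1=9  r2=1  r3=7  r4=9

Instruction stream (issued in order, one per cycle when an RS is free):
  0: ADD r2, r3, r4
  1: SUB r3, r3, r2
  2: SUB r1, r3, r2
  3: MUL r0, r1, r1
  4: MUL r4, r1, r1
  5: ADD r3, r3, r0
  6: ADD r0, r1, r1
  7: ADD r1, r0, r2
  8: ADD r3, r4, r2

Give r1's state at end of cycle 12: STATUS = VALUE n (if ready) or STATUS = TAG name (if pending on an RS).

c1: issue ADD r2<-Add1 | r0:6,r1:9,r2:Add1,r3:7,r4:9
c2: issue SUB r3<-Add2 | r0:6,r1:9,r2:Add1,r3:Add2,r4:9
c3: stall | r0:6,r1:9,r2:Add1,r3:Add2,r4:9
c4: CDB Add1=16; issue SUB r1<-Add1 | r0:6,r1:Add1,r2:16,r3:Add2,r4:9
c5: issue MUL r0<-Mul1 | r0:Mul1,r1:Add1,r2:16,r3:Add2,r4:9
c6: issue MUL r4<-Mul2 | r0:Mul1,r1:Add1,r2:16,r3:Add2,r4:Mul2
c7: CDB Add2=-9; issue ADD r3<-Add2 | r0:Mul1,r1:Add1,r2:16,r3:Add2,r4:Mul2
c8: stall | r0:Mul1,r1:Add1,r2:16,r3:Add2,r4:Mul2
c9: stall | r0:Mul1,r1:Add1,r2:16,r3:Add2,r4:Mul2
c10: CDB Add1=-25; issue ADD r0<-Add1 | r0:Add1,r1:-25,r2:16,r3:Add2,r4:Mul2
c11: stall | r0:Add1,r1:-25,r2:16,r3:Add2,r4:Mul2
c12: stall | r0:Add1,r1:-25,r2:16,r3:Add2,r4:Mul2

STATUS = VALUE -25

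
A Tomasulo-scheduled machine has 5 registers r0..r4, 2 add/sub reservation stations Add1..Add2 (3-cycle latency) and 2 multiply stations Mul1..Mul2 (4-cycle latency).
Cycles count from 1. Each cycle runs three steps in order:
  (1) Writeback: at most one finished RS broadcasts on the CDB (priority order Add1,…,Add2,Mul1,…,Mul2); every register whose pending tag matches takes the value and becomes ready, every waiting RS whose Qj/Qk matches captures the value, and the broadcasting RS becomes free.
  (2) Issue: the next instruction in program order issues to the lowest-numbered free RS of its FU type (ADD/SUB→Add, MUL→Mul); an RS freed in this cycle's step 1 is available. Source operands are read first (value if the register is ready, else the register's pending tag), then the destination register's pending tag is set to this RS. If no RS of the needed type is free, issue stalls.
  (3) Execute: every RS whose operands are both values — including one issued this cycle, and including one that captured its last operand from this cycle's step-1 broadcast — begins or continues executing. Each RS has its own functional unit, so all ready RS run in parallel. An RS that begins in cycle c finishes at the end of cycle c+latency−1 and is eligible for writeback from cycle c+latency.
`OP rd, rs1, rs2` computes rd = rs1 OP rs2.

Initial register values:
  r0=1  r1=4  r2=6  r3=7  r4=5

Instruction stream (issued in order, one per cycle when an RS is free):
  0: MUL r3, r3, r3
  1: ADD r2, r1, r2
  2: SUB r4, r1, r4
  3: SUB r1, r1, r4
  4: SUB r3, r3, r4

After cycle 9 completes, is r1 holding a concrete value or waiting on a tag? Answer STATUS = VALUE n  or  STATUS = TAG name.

c1: issue MUL r3<-Mul1 | r0:1,r1:4,r2:6,r3:Mul1,r4:5
c2: issue ADD r2<-Add1 | r0:1,r1:4,r2:Add1,r3:Mul1,r4:5
c3: issue SUB r4<-Add2 | r0:1,r1:4,r2:Add1,r3:Mul1,r4:Add2
c4: stall | r0:1,r1:4,r2:Add1,r3:Mul1,r4:Add2
c5: CDB Add1=10; issue SUB r1<-Add1 | r0:1,r1:Add1,r2:10,r3:Mul1,r4:Add2
c6: CDB Add2=-1; issue SUB r3<-Add2 | r0:1,r1:Add1,r2:10,r3:Add2,r4:-1
c7: CDB Mul1=49 | r0:1,r1:Add1,r2:10,r3:Add2,r4:-1
c8: - | r0:1,r1:Add1,r2:10,r3:Add2,r4:-1
c9: CDB Add1=5 | r0:1,r1:5,r2:10,r3:Add2,r4:-1

STATUS = VALUE 5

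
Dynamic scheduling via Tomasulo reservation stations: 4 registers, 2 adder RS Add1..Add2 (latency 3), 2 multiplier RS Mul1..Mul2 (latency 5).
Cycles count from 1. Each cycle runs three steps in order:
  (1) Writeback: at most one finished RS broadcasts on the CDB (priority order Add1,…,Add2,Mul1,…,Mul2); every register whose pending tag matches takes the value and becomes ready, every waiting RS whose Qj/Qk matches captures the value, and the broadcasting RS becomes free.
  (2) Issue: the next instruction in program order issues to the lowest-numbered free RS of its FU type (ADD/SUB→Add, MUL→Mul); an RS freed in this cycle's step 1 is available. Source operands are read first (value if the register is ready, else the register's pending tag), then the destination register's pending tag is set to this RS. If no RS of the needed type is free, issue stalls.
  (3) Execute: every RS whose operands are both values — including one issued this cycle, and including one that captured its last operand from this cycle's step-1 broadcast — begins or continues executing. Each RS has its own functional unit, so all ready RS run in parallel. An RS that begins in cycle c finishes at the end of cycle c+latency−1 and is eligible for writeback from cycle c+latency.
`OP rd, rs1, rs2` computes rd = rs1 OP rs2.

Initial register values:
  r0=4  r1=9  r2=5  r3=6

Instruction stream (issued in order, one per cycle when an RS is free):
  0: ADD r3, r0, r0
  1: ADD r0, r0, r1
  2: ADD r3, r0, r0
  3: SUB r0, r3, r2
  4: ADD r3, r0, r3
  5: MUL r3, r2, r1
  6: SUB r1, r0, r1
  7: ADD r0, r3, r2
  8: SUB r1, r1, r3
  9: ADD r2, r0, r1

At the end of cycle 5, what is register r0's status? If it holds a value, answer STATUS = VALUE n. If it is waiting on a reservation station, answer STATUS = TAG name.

  c1: issue ADD r3<-Add1  regs: r0:4,r1:9,r2:5,r3:Add1
  c2: issue ADD r0<-Add2  regs: r0:Add2,r1:9,r2:5,r3:Add1
  c3: stall  regs: r0:Add2,r1:9,r2:5,r3:Add1
  c4: CDB Add1=8; issue ADD r3<-Add1  regs: r0:Add2,r1:9,r2:5,r3:Add1
  c5: CDB Add2=13; issue SUB r0<-Add2  regs: r0:Add2,r1:9,r2:5,r3:Add1

STATUS = TAG Add2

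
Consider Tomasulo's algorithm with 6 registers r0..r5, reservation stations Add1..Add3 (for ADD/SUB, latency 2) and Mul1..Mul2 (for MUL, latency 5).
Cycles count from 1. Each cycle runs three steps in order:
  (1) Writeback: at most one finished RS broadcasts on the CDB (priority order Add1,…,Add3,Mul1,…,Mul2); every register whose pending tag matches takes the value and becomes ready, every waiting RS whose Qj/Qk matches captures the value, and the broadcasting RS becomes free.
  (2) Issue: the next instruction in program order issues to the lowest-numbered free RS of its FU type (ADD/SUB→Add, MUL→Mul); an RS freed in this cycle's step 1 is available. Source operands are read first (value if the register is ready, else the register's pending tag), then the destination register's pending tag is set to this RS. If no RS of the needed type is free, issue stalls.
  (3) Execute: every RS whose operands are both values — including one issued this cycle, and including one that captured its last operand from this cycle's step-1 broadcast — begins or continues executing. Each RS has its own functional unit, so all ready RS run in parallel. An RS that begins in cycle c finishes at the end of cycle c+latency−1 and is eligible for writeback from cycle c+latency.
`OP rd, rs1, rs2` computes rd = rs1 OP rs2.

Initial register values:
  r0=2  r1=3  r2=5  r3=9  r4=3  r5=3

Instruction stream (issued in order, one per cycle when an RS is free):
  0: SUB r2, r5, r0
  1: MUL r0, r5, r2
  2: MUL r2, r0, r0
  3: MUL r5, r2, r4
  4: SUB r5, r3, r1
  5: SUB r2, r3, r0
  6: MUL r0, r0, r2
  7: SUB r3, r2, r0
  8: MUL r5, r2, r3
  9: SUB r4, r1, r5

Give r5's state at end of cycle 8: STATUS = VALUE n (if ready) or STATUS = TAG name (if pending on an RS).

STATUS = TAG Mul1

  c1: issue SUB r2<-Add1  regs: r0:2,r1:3,r2:Add1,r3:9,r4:3,r5:3
  c2: issue MUL r0<-Mul1  regs: r0:Mul1,r1:3,r2:Add1,r3:9,r4:3,r5:3
  c3: CDB Add1=1; issue MUL r2<-Mul2  regs: r0:Mul1,r1:3,r2:Mul2,r3:9,r4:3,r5:3
  c4: stall  regs: r0:Mul1,r1:3,r2:Mul2,r3:9,r4:3,r5:3
  c5: stall  regs: r0:Mul1,r1:3,r2:Mul2,r3:9,r4:3,r5:3
  c6: stall  regs: r0:Mul1,r1:3,r2:Mul2,r3:9,r4:3,r5:3
  c7: stall  regs: r0:Mul1,r1:3,r2:Mul2,r3:9,r4:3,r5:3
  c8: CDB Mul1=3; issue MUL r5<-Mul1  regs: r0:3,r1:3,r2:Mul2,r3:9,r4:3,r5:Mul1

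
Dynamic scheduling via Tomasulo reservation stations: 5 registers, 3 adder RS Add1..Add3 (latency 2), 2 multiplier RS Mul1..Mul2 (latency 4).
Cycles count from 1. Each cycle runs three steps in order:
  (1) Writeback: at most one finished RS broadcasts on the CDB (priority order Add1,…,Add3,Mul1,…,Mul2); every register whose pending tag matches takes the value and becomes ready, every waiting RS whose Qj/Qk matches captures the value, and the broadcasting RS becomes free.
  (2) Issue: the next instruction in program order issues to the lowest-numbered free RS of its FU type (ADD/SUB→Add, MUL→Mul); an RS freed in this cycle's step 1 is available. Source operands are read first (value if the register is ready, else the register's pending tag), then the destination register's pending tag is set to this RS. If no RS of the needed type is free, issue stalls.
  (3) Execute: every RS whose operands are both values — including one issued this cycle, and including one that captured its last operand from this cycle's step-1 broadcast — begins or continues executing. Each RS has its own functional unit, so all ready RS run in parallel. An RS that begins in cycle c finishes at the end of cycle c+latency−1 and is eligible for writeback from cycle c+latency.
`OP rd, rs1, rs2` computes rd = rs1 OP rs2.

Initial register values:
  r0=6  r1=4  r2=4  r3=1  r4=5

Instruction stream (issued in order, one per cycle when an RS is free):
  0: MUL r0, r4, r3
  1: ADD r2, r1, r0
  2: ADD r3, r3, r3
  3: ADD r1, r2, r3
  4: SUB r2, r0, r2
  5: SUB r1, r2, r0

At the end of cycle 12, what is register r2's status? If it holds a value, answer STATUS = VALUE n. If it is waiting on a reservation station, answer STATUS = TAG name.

STATUS = VALUE -4

  c1: issue MUL r0<-Mul1  regs: r0:Mul1,r1:4,r2:4,r3:1,r4:5
  c2: issue ADD r2<-Add1  regs: r0:Mul1,r1:4,r2:Add1,r3:1,r4:5
  c3: issue ADD r3<-Add2  regs: r0:Mul1,r1:4,r2:Add1,r3:Add2,r4:5
  c4: issue ADD r1<-Add3  regs: r0:Mul1,r1:Add3,r2:Add1,r3:Add2,r4:5
  c5: CDB Add2=2; issue SUB r2<-Add2  regs: r0:Mul1,r1:Add3,r2:Add2,r3:2,r4:5
  c6: CDB Mul1=5; stall  regs: r0:5,r1:Add3,r2:Add2,r3:2,r4:5
  c7: stall  regs: r0:5,r1:Add3,r2:Add2,r3:2,r4:5
  c8: CDB Add1=9; issue SUB r1<-Add1  regs: r0:5,r1:Add1,r2:Add2,r3:2,r4:5
  c9: -  regs: r0:5,r1:Add1,r2:Add2,r3:2,r4:5
  c10: CDB Add2=-4  regs: r0:5,r1:Add1,r2:-4,r3:2,r4:5
  c11: CDB Add3=11  regs: r0:5,r1:Add1,r2:-4,r3:2,r4:5
  c12: CDB Add1=-9  regs: r0:5,r1:-9,r2:-4,r3:2,r4:5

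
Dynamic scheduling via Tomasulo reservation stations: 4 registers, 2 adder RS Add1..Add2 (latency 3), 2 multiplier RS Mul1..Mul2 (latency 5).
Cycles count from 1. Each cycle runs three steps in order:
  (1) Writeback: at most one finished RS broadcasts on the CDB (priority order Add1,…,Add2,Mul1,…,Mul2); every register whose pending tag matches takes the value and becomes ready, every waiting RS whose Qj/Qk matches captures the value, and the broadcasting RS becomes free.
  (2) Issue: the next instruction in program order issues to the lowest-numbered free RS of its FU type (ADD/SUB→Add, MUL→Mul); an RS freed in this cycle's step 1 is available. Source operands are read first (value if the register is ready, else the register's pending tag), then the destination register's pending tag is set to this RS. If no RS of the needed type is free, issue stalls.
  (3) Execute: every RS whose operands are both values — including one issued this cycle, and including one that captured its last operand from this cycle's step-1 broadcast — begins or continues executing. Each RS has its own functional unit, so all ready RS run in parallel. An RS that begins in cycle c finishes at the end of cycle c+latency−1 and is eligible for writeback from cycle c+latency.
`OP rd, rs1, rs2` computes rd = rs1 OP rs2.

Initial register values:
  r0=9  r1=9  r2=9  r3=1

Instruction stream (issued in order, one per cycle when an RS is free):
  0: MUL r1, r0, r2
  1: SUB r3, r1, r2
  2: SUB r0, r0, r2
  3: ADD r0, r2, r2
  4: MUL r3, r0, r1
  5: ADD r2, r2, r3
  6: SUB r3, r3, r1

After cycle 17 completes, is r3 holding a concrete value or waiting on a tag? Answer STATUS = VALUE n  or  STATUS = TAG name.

STATUS = VALUE 1377

  c1: issue MUL r1<-Mul1  regs: r0:9,r1:Mul1,r2:9,r3:1
  c2: issue SUB r3<-Add1  regs: r0:9,r1:Mul1,r2:9,r3:Add1
  c3: issue SUB r0<-Add2  regs: r0:Add2,r1:Mul1,r2:9,r3:Add1
  c4: stall  regs: r0:Add2,r1:Mul1,r2:9,r3:Add1
  c5: stall  regs: r0:Add2,r1:Mul1,r2:9,r3:Add1
  c6: CDB Add2=0; issue ADD r0<-Add2  regs: r0:Add2,r1:Mul1,r2:9,r3:Add1
  c7: CDB Mul1=81; issue MUL r3<-Mul1  regs: r0:Add2,r1:81,r2:9,r3:Mul1
  c8: stall  regs: r0:Add2,r1:81,r2:9,r3:Mul1
  c9: CDB Add2=18; issue ADD r2<-Add2  regs: r0:18,r1:81,r2:Add2,r3:Mul1
  c10: CDB Add1=72; issue SUB r3<-Add1  regs: r0:18,r1:81,r2:Add2,r3:Add1
  c11: -  regs: r0:18,r1:81,r2:Add2,r3:Add1
  c12: -  regs: r0:18,r1:81,r2:Add2,r3:Add1
  c13: -  regs: r0:18,r1:81,r2:Add2,r3:Add1
  c14: CDB Mul1=1458  regs: r0:18,r1:81,r2:Add2,r3:Add1
  c15: -  regs: r0:18,r1:81,r2:Add2,r3:Add1
  c16: -  regs: r0:18,r1:81,r2:Add2,r3:Add1
  c17: CDB Add1=1377  regs: r0:18,r1:81,r2:Add2,r3:1377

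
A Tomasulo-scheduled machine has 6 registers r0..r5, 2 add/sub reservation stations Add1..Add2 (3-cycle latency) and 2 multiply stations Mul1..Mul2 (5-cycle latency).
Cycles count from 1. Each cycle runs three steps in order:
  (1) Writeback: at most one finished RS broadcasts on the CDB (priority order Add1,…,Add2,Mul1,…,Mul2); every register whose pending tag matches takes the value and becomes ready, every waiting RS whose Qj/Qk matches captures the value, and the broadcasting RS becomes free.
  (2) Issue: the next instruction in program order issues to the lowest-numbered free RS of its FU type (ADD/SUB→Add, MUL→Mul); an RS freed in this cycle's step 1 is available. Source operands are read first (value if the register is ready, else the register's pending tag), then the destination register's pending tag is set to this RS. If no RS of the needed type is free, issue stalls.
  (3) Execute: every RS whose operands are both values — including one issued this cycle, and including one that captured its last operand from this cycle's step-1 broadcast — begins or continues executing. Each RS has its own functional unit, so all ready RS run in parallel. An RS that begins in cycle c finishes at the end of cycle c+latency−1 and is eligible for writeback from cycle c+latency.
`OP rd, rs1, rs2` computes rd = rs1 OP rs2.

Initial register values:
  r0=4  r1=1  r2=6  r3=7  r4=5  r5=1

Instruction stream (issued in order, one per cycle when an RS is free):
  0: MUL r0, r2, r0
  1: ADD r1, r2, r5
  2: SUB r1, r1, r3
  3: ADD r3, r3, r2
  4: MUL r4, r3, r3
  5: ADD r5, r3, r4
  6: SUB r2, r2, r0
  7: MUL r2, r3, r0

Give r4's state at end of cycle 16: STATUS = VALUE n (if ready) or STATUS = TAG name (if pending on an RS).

  c1: issue MUL r0<-Mul1  regs: r0:Mul1,r1:1,r2:6,r3:7,r4:5,r5:1
  c2: issue ADD r1<-Add1  regs: r0:Mul1,r1:Add1,r2:6,r3:7,r4:5,r5:1
  c3: issue SUB r1<-Add2  regs: r0:Mul1,r1:Add2,r2:6,r3:7,r4:5,r5:1
  c4: stall  regs: r0:Mul1,r1:Add2,r2:6,r3:7,r4:5,r5:1
  c5: CDB Add1=7; issue ADD r3<-Add1  regs: r0:Mul1,r1:Add2,r2:6,r3:Add1,r4:5,r5:1
  c6: CDB Mul1=24; issue MUL r4<-Mul1  regs: r0:24,r1:Add2,r2:6,r3:Add1,r4:Mul1,r5:1
  c7: stall  regs: r0:24,r1:Add2,r2:6,r3:Add1,r4:Mul1,r5:1
  c8: CDB Add1=13; issue ADD r5<-Add1  regs: r0:24,r1:Add2,r2:6,r3:13,r4:Mul1,r5:Add1
  c9: CDB Add2=0; issue SUB r2<-Add2  regs: r0:24,r1:0,r2:Add2,r3:13,r4:Mul1,r5:Add1
  c10: issue MUL r2<-Mul2  regs: r0:24,r1:0,r2:Mul2,r3:13,r4:Mul1,r5:Add1
  c11: -  regs: r0:24,r1:0,r2:Mul2,r3:13,r4:Mul1,r5:Add1
  c12: CDB Add2=-18  regs: r0:24,r1:0,r2:Mul2,r3:13,r4:Mul1,r5:Add1
  c13: CDB Mul1=169  regs: r0:24,r1:0,r2:Mul2,r3:13,r4:169,r5:Add1
  c14: -  regs: r0:24,r1:0,r2:Mul2,r3:13,r4:169,r5:Add1
  c15: CDB Mul2=312  regs: r0:24,r1:0,r2:312,r3:13,r4:169,r5:Add1
  c16: CDB Add1=182  regs: r0:24,r1:0,r2:312,r3:13,r4:169,r5:182

STATUS = VALUE 169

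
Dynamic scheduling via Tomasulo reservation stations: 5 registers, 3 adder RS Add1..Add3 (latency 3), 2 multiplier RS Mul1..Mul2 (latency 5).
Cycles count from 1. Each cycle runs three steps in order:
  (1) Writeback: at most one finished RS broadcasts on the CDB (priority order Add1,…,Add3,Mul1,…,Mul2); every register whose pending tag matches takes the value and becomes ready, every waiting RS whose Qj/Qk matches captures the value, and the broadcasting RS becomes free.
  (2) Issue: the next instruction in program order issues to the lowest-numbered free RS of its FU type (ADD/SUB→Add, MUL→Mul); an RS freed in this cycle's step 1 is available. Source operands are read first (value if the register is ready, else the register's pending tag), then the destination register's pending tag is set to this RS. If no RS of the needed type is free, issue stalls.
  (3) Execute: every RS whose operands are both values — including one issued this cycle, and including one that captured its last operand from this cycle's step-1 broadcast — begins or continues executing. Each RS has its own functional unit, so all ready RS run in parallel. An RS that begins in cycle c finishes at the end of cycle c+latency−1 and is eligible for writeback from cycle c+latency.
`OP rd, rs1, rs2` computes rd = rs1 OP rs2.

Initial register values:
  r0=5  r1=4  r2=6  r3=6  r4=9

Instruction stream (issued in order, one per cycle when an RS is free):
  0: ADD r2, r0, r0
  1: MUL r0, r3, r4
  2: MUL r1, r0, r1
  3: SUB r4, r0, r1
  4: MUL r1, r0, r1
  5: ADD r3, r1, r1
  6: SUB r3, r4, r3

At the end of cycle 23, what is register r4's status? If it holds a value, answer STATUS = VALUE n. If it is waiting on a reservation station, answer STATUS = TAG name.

  c1: issue ADD r2<-Add1  regs: r0:5,r1:4,r2:Add1,r3:6,r4:9
  c2: issue MUL r0<-Mul1  regs: r0:Mul1,r1:4,r2:Add1,r3:6,r4:9
  c3: issue MUL r1<-Mul2  regs: r0:Mul1,r1:Mul2,r2:Add1,r3:6,r4:9
  c4: CDB Add1=10; issue SUB r4<-Add1  regs: r0:Mul1,r1:Mul2,r2:10,r3:6,r4:Add1
  c5: stall  regs: r0:Mul1,r1:Mul2,r2:10,r3:6,r4:Add1
  c6: stall  regs: r0:Mul1,r1:Mul2,r2:10,r3:6,r4:Add1
  c7: CDB Mul1=54; issue MUL r1<-Mul1  regs: r0:54,r1:Mul1,r2:10,r3:6,r4:Add1
  c8: issue ADD r3<-Add2  regs: r0:54,r1:Mul1,r2:10,r3:Add2,r4:Add1
  c9: issue SUB r3<-Add3  regs: r0:54,r1:Mul1,r2:10,r3:Add3,r4:Add1
  c10: -  regs: r0:54,r1:Mul1,r2:10,r3:Add3,r4:Add1
  c11: -  regs: r0:54,r1:Mul1,r2:10,r3:Add3,r4:Add1
  c12: CDB Mul2=216  regs: r0:54,r1:Mul1,r2:10,r3:Add3,r4:Add1
  c13: -  regs: r0:54,r1:Mul1,r2:10,r3:Add3,r4:Add1
  c14: -  regs: r0:54,r1:Mul1,r2:10,r3:Add3,r4:Add1
  c15: CDB Add1=-162  regs: r0:54,r1:Mul1,r2:10,r3:Add3,r4:-162
  c16: -  regs: r0:54,r1:Mul1,r2:10,r3:Add3,r4:-162
  c17: CDB Mul1=11664  regs: r0:54,r1:11664,r2:10,r3:Add3,r4:-162
  c18: -  regs: r0:54,r1:11664,r2:10,r3:Add3,r4:-162
  c19: -  regs: r0:54,r1:11664,r2:10,r3:Add3,r4:-162
  c20: CDB Add2=23328  regs: r0:54,r1:11664,r2:10,r3:Add3,r4:-162
  c21: -  regs: r0:54,r1:11664,r2:10,r3:Add3,r4:-162
  c22: -  regs: r0:54,r1:11664,r2:10,r3:Add3,r4:-162
  c23: CDB Add3=-23490  regs: r0:54,r1:11664,r2:10,r3:-23490,r4:-162

STATUS = VALUE -162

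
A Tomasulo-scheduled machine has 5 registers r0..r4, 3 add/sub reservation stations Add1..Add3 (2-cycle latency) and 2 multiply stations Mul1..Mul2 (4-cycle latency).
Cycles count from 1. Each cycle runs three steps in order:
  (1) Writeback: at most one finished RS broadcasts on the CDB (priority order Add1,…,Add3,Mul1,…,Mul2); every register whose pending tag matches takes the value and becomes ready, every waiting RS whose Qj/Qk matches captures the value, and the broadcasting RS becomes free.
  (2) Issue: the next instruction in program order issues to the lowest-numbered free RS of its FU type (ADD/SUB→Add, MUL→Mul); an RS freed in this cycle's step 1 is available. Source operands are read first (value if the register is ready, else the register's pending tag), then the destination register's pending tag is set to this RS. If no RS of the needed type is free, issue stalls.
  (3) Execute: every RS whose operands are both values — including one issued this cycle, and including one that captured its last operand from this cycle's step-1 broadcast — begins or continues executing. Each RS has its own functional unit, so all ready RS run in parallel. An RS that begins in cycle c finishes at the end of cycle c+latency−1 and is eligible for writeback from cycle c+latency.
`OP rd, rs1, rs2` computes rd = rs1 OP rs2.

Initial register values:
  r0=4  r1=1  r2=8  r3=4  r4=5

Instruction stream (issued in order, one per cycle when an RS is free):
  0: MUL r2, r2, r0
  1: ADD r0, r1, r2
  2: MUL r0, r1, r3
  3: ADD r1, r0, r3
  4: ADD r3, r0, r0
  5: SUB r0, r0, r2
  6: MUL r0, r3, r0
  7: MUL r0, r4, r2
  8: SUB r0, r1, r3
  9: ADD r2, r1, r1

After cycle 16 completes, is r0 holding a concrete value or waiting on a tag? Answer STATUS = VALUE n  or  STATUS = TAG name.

  c1: issue MUL r2<-Mul1  regs: r0:4,r1:1,r2:Mul1,r3:4,r4:5
  c2: issue ADD r0<-Add1  regs: r0:Add1,r1:1,r2:Mul1,r3:4,r4:5
  c3: issue MUL r0<-Mul2  regs: r0:Mul2,r1:1,r2:Mul1,r3:4,r4:5
  c4: issue ADD r1<-Add2  regs: r0:Mul2,r1:Add2,r2:Mul1,r3:4,r4:5
  c5: CDB Mul1=32; issue ADD r3<-Add3  regs: r0:Mul2,r1:Add2,r2:32,r3:Add3,r4:5
  c6: stall  regs: r0:Mul2,r1:Add2,r2:32,r3:Add3,r4:5
  c7: CDB Add1=33; issue SUB r0<-Add1  regs: r0:Add1,r1:Add2,r2:32,r3:Add3,r4:5
  c8: CDB Mul2=4; issue MUL r0<-Mul1  regs: r0:Mul1,r1:Add2,r2:32,r3:Add3,r4:5
  c9: issue MUL r0<-Mul2  regs: r0:Mul2,r1:Add2,r2:32,r3:Add3,r4:5
  c10: CDB Add1=-28; issue SUB r0<-Add1  regs: r0:Add1,r1:Add2,r2:32,r3:Add3,r4:5
  c11: CDB Add2=8; issue ADD r2<-Add2  regs: r0:Add1,r1:8,r2:Add2,r3:Add3,r4:5
  c12: CDB Add3=8  regs: r0:Add1,r1:8,r2:Add2,r3:8,r4:5
  c13: CDB Add2=16  regs: r0:Add1,r1:8,r2:16,r3:8,r4:5
  c14: CDB Add1=0  regs: r0:0,r1:8,r2:16,r3:8,r4:5
  c15: CDB Mul2=160  regs: r0:0,r1:8,r2:16,r3:8,r4:5
  c16: CDB Mul1=-224  regs: r0:0,r1:8,r2:16,r3:8,r4:5

STATUS = VALUE 0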